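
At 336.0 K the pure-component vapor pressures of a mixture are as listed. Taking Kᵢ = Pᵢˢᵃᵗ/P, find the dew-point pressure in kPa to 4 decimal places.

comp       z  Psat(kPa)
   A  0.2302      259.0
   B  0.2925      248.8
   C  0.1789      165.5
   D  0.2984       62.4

Pdew = 126.1437 kPa

At the dew point ψ → 1, so Σzᵢ/Kᵢ = 1 with Kᵢ = Pᵢˢᵃᵗ/P ⇒ 1/P = Σzᵢ/Pᵢˢᵃᵗ.
1/P = 0.2302/259.0 + 0.2925/248.8 + 0.1789/165.5 + 0.2984/62.4 = 0.0079275 ⇒ P = 126.1437 kPa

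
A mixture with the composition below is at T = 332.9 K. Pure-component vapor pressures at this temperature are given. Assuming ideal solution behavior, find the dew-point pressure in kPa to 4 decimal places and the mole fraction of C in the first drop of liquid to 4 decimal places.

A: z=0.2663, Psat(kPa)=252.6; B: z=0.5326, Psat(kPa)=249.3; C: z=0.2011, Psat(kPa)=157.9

At the dew point ψ → 1, so Σzᵢ/Kᵢ = 1 with Kᵢ = Pᵢˢᵃᵗ/P ⇒ 1/P = Σzᵢ/Pᵢˢᵃᵗ.
1/P = 0.2663/252.6 + 0.5326/249.3 + 0.2011/157.9 = 0.0044642 ⇒ P = 224.0039 kPa
xᵢ = zᵢP/Pᵢˢᵃᵗ ⇒ x_C = 0.2011·224.0039/157.9 = 0.2853

Pdew = 224.0039 kPa, x_C = 0.2853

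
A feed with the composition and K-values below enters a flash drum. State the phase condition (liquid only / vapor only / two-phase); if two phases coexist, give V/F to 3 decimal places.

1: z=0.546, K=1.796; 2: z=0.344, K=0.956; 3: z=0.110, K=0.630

vapor only

ΣzᵢKᵢ = 1.379; Σzᵢ/Kᵢ = 0.838.
Since Σzᵢ/Kᵢ < 1 the mixture is above its dew point — single vapor phase.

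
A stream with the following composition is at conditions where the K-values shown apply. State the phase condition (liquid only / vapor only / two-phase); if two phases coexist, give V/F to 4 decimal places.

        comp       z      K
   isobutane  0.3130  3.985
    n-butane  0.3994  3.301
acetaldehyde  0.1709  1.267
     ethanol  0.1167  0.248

ΣzᵢKᵢ = 2.8112; Σzᵢ/Kᵢ = 0.8050.
Since Σzᵢ/Kᵢ < 1 the mixture is above its dew point — single vapor phase.

vapor only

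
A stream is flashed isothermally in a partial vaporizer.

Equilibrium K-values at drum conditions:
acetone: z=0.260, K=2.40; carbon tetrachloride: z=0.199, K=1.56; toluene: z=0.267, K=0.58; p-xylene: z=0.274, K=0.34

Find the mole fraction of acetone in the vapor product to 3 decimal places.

y_acetone = 0.441

Let β = V/F and solve Σ zᵢ(Kᵢ−1)/(1+β(Kᵢ−1)) = 0.
Feasibility: ΣzᵢKᵢ = 1.182, Σzᵢ/Kᵢ = 1.502 — both > 1, two phases present.
Newton–Raphson from β = 0.53:
  β = 0.530: g = -0.1275, g' = -0.565 → β = 0.304
  β = 0.304: g = -0.0045, g' = -0.545 → β = 0.296
Converged at β = 0.296.
Compositions from xᵢ = zᵢ/(1+β(Kᵢ−1)), yᵢ = Kᵢxᵢ:
  acetone: x = 0.184, y = 0.441
  carbon tetrachloride: x = 0.171, y = 0.266
  toluene: x = 0.305, y = 0.177
  p-xylene: x = 0.341, y = 0.116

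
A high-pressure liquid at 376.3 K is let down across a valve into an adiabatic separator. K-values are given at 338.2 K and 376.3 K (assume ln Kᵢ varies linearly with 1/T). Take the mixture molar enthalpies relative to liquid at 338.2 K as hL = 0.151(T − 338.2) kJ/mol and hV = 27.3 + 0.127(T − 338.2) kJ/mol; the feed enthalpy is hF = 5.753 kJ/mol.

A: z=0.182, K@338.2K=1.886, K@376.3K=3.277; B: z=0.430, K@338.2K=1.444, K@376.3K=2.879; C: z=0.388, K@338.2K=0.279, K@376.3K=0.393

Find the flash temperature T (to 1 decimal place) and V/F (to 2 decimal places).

Adiabatic flash: solve Rachford–Rice at each trial T, then check hF = ψ·hV(T) + (1−ψ)·hL(T).
  T = 338.2 K: K = (1.886, 1.444, 0.279), RR gives ψ = 0.167, H_out = 4.569 kJ/mol
  T = 376.3 K: K = (3.277, 2.879, 0.393), RR gives ψ = 0.813, H_out = 27.205 kJ/mol
  T = 357.2 K: K = (2.521, 2.075, 0.334), RR gives ψ = 0.594, H_out = 18.815 kJ/mol
  T = 347.7 K: K = (2.189, 1.740, 0.306), RR gives ψ = 0.431, H_out = 13.105 kJ/mol
  T = 342.9 K: K = (2.032, 1.585, 0.292), RR gives ψ = 0.317, H_out = 9.320 kJ/mol
  T = 340.5 K: K = (1.957, 1.512, 0.285), RR gives ψ = 0.246, H_out = 7.057 kJ/mol
Linear interpolation between T = 338.2 (H_out = 4.569) and T = 340.5 (H_out = 7.057) on hF = 5.753 gives T ≈ 339.3 K, at which ψ = 0.21.

T = 339.3 K, V/F = 0.21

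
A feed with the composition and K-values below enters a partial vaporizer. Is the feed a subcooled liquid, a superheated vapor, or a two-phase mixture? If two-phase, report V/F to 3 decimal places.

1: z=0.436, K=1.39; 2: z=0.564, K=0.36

subcooled liquid

ΣzᵢKᵢ = 0.809; Σzᵢ/Kᵢ = 1.880.
Since ΣzᵢKᵢ < 1 the mixture is below its bubble point — single liquid phase.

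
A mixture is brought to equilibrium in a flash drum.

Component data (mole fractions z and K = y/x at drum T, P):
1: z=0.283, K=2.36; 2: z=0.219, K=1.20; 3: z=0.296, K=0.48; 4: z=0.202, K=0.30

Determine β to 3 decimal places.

Let β = V/F and solve Σ zᵢ(Kᵢ−1)/(1+β(Kᵢ−1)) = 0.
Check two-phase: ΣzᵢKᵢ = 1.133 > 1 and Σzᵢ/Kᵢ = 1.592 > 1, so g(0) = 0.133 > 0 and g(1) = -0.592 < 0.
Iterate (Newton) starting at β = 0.35:
  β = 0.350: g = -0.0738, g' = -0.541 → β = 0.214
  β = 0.214: g = 0.0008, g' = -0.560 → β = 0.215
Converged at β = 0.215.

β = 0.215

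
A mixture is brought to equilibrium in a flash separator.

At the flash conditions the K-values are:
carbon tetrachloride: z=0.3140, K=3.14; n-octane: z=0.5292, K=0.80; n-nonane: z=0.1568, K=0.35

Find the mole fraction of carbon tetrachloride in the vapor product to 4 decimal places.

Rachford–Rice: g(β) = Σ zᵢ(Kᵢ−1)/(1+β(Kᵢ−1)) = 0.
Feasibility: ΣzᵢKᵢ = 1.4642, Σzᵢ/Kᵢ = 1.2095 — both > 1, two phases present.
Newton–Raphson from β = 0.49:
  β = 0.4900: g = 0.06112, g' = -0.5113 → β = 0.6095
  β = 0.6095: g = 0.00227, g' = -0.4800 → β = 0.6143
Converged at β = 0.6143.
Compositions from xᵢ = zᵢ/(1+β(Kᵢ−1)), yᵢ = Kᵢxᵢ:
  carbon tetrachloride: x = 0.1357, y = 0.4260
  n-octane: x = 0.6033, y = 0.4827
  n-nonane: x = 0.2610, y = 0.0914

y_carbon tetrachloride = 0.4260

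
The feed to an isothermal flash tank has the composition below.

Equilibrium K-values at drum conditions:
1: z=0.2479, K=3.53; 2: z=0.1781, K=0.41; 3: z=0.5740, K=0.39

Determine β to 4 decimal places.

Material balance + equilibrium reduce to Σ zᵢ(Kᵢ−1)/(1+β(Kᵢ−1)) = 0.
Check two-phase: ΣzᵢKᵢ = 1.1720 > 1 and Σzᵢ/Kᵢ = 1.9764 > 1, so g(0) = 0.1720 > 0 and g(1) = -0.9764 < 0.
Newton iteration, β⁰ = 0.5:
  β = 0.5000: g = -0.37594, g' = -0.8762 → β = 0.0709
  β = 0.0709: g = 0.05609, g' = -1.4414 → β = 0.1099
  β = 0.1099: g = 0.00312, g' = -1.2879 → β = 0.1123
Converged at β = 0.1123.

β = 0.1123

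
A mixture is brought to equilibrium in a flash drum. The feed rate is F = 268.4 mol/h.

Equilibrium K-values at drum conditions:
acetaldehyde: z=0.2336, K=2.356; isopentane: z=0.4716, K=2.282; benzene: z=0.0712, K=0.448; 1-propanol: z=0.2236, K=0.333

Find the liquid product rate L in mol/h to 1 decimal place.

Newton–Raphson from ψ = 0.5:
  ψ = 0.5000: g = 0.27915, g' = -0.7057 → ψ = 0.8956
  ψ = 0.8956: g = -0.02362, g' = -0.9540 → ψ = 0.8708
  ψ = 0.8708: g = -0.00056, g' = -0.9100 → ψ = 0.8702
Converged at ψ = 0.8702.
Then V = ψ·F = 0.8702·268.4 = 233.6 mol/h and L = F − V = 34.8 mol/h.

L = 34.8 mol/h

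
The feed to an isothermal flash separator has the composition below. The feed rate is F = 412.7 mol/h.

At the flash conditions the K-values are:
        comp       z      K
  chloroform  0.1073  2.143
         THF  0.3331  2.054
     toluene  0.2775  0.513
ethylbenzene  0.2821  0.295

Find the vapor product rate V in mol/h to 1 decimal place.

Iterate (Newton) starting at ψ = 0.5:
  ψ = 0.5000: g = -0.17783, g' = -0.6649 → ψ = 0.2325
  ψ = 0.2325: g = -0.01141, g' = -0.6105 → ψ = 0.2138
  ψ = 0.2138: g = 0.00003, g' = -0.6134 → ψ = 0.2139
Converged at ψ = 0.2139.
Then V = ψ·F = 0.2139·412.7 = 88.3 mol/h and L = F − V = 324.4 mol/h.

V = 88.3 mol/h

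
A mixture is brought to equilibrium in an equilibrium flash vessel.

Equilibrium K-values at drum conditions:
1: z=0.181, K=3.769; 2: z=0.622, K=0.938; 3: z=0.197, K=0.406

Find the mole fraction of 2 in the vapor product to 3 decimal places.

y_2 = 0.602

Let ψ = V/F and solve Σ zᵢ(Kᵢ−1)/(1+ψ(Kᵢ−1)) = 0.
g(0) = ΣzᵢKᵢ − 1 = 0.346 and g(1) = 1 − Σzᵢ/Kᵢ = -0.196, so a root lies in (0, 1).
Newton iteration, ψ⁰ = 0.5:
  ψ = 0.500: g = 0.0039, g' = -0.387 → ψ = 0.510
Converged at ψ = 0.510.
Compositions from xᵢ = zᵢ/(1+ψ(Kᵢ−1)), yᵢ = Kᵢxᵢ:
  1: x = 0.075, y = 0.283
  2: x = 0.642, y = 0.602
  3: x = 0.283, y = 0.115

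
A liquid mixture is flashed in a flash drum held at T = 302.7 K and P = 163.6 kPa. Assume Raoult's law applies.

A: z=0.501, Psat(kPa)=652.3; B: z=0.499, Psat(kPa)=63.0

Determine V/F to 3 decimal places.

Raoult's law: Kᵢ = Pᵢˢᵃᵗ/P = Pᵢˢᵃᵗ/163.6.
  K_A = 652.3/163.6 = 3.98716, K_B = 63.0/163.6 = 0.38509
Rachford–Rice: g(V/F) = Σ zᵢ(Kᵢ−1)/(1+V/F(Kᵢ−1)) = 0.
Check two-phase: ΣzᵢKᵢ = 2.190 > 1 and Σzᵢ/Kᵢ = 1.421 > 1, so g(0) = 1.190 > 0 and g(1) = -0.421 < 0.
Newton iteration, V/F⁰ = 0.63:
  V/F = 0.630: g = 0.0184, g' = -1.041 → V/F = 0.648
Converged at V/F = 0.648.

V/F = 0.648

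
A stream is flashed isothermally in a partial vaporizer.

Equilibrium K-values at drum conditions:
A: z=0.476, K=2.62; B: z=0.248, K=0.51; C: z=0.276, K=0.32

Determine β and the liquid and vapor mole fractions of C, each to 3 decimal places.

β = 0.475, x_C = 0.408, y_C = 0.130

Material balance + equilibrium reduce to Σ zᵢ(Kᵢ−1)/(1+β(Kᵢ−1)) = 0.
Check two-phase: ΣzᵢKᵢ = 1.462 > 1 and Σzᵢ/Kᵢ = 1.530 > 1, so g(0) = 0.462 > 0 and g(1) = -0.530 < 0.
Newton–Raphson from β = 0.5:
  β = 0.500: g = -0.0193, g' = -0.779 → β = 0.475
Converged at β = 0.475.
Compositions from xᵢ = zᵢ/(1+β(Kᵢ−1)), yᵢ = Kᵢxᵢ:
  A: x = 0.269, y = 0.705
  B: x = 0.323, y = 0.165
  C: x = 0.408, y = 0.130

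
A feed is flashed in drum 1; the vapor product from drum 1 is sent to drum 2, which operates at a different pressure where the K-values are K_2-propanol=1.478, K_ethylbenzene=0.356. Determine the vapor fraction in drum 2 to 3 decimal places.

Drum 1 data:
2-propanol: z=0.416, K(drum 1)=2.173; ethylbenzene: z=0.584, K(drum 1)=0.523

V/F (drum 2) = 0.198

Drum 1:
Binary case is linear: z₁(K₁−1)(1+ψ₁(K₂−1)) + z₂(K₂−1)(1+ψ₁(K₁−1)) = 0
⇒ ψ₁ = [z₁(K₁−1)+z₂(K₂−1)] / [−(K₁−1)(K₂−1)] = 0.2094/0.5595 = 0.374
Drum-1 compositions:
  2-propanol: x = 0.289, y = 0.628
  ethylbenzene: x = 0.711, y = 0.372
Drum-2 feed = drum-1 vapor: z₂ = (0.6282, 0.3718).
Drum 2:
Let ψ₂ = V/F and solve Σ zᵢ(Kᵢ−1)/(1+ψ₂(Kᵢ−1)) = 0.
g(0) = ΣzᵢKᵢ − 1 = 0.061 and g(1) = 1 − Σzᵢ/Kᵢ = -0.469, so a root lies in (0, 1).
Newton–Raphson from ψ₂ = 0.33:
  ψ₂ = 0.330: g = -0.0447, g' = -0.356 → ψ₂ = 0.204
  ψ₂ = 0.204: g = -0.0022, g' = -0.324 → ψ₂ = 0.198
Converged at ψ₂ = 0.198.
  2-propanol: x = 0.574, y = 0.848
  ethylbenzene: x = 0.426, y = 0.152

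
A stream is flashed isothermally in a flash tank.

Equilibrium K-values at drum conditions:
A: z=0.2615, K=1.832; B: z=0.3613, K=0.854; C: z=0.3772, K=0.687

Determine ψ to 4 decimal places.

Let ψ = V/F and solve Σ zᵢ(Kᵢ−1)/(1+ψ(Kᵢ−1)) = 0.
g(0) = ΣzᵢKᵢ − 1 = 0.0468 and g(1) = 1 − Σzᵢ/Kᵢ = -0.1149, so a root lies in (0, 1).
Newton–Raphson from ψ = 0.5:
  ψ = 0.5000: g = -0.04322, g' = -0.1512 → ψ = 0.2141
  ψ = 0.2141: g = 0.00368, g' = -0.1811 → ψ = 0.2344
  ψ = 0.2344: g = 0.00003, g' = -0.1780 → ψ = 0.2346
Converged at ψ = 0.2346.

ψ = 0.2346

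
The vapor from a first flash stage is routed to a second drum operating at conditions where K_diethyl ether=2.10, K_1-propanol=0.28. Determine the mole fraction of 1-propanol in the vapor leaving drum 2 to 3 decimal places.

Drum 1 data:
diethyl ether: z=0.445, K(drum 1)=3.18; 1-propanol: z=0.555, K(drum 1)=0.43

Drum 1:
Let ψ₁ = V/F and solve Σ zᵢ(Kᵢ−1)/(1+ψ₁(Kᵢ−1)) = 0.
Feasibility: ΣzᵢKᵢ = 1.654, Σzᵢ/Kᵢ = 1.431 — both > 1, two phases present.
Iterate (Newton) starting at ψ₁ = 0.59:
  ψ₁ = 0.590: g = -0.0523, g' = -0.814 → ψ₁ = 0.526
Converged at ψ₁ = 0.526.
Drum-1 compositions:
  diethyl ether: x = 0.207, y = 0.659
  1-propanol: x = 0.793, y = 0.341
Drum-2 feed = drum-1 vapor: z₂ = (0.6591, 0.3409).
Drum 2:
Binary case is linear: z₁(K₁−1)(1+ψ₂(K₂−1)) + z₂(K₂−1)(1+ψ₂(K₁−1)) = 0
⇒ ψ₂ = [z₁(K₁−1)+z₂(K₂−1)] / [−(K₁−1)(K₂−1)] = 0.4796/0.7920 = 0.606
  diethyl ether: x = 0.396, y = 0.831
  1-propanol: x = 0.604, y = 0.169

y_1-propanol (drum 2) = 0.169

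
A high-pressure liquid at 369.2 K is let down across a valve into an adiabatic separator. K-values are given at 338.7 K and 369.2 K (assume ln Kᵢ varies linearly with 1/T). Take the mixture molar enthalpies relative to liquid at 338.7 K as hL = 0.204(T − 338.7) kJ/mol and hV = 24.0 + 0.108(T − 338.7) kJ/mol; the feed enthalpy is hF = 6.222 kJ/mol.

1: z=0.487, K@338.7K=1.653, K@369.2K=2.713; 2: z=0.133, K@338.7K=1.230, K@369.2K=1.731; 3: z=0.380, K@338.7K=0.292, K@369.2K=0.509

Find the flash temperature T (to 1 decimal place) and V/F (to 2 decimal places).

Adiabatic flash: solve Rachford–Rice at each trial T, then check hF = ψ·hV(T) + (1−ψ)·hL(T).
  T = 338.7 K: K = (1.653, 1.230, 0.292), RR gives ψ = 0.193, H_out = 4.637 kJ/mol
  T = 369.2 K: K = (2.713, 1.731, 0.509), RR gives ψ = 0.995, H_out = 27.187 kJ/mol
  T = 353.9 K: K = (2.139, 1.469, 0.390), RR gives ψ = 0.621, H_out = 17.092 kJ/mol
  T = 346.3 K: K = (1.886, 1.347, 0.338), RR gives ψ = 0.432, H_out = 11.606 kJ/mol
  T = 342.5 K: K = (1.767, 1.288, 0.315), RR gives ψ = 0.323, H_out = 8.400 kJ/mol
  T = 340.6 K: K = (1.709, 1.259, 0.303), RR gives ψ = 0.261, H_out = 6.605 kJ/mol
Linear interpolation between T = 338.7 (H_out = 4.637) and T = 340.6 (H_out = 6.605) on hF = 6.222 gives T ≈ 340.2 K, at which ψ = 0.25.

T = 340.2 K, V/F = 0.25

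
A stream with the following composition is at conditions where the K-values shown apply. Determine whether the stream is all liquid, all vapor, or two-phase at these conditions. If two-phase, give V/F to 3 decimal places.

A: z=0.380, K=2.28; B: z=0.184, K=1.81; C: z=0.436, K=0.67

ΣzᵢKᵢ = 1.492; Σzᵢ/Kᵢ = 0.919.
Since Σzᵢ/Kᵢ < 1 the mixture is above its dew point — single vapor phase.

all vapor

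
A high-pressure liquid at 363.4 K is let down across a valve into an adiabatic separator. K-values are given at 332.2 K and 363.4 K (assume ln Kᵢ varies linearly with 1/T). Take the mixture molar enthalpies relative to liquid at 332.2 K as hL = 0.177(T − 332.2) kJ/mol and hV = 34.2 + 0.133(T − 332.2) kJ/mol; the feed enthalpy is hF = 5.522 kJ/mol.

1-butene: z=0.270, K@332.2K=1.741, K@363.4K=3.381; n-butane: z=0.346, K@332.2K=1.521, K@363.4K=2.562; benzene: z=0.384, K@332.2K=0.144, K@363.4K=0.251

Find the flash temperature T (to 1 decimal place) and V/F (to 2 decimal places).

T = 333.9 K, V/F = 0.15

Adiabatic flash: solve Rachford–Rice at each trial T, then check hF = ψ·hV(T) + (1−ψ)·hL(T).
  T = 332.2 K: K = (1.741, 1.521, 0.144), RR gives ψ = 0.097, H_out = 3.304 kJ/mol
  T = 363.4 K: K = (3.381, 2.562, 0.251), RR gives ψ = 0.618, H_out = 25.800 kJ/mol
  T = 347.8 K: K = (2.463, 1.997, 0.192), RR gives ψ = 0.439, H_out = 17.477 kJ/mol
  T = 340.0 K: K = (2.079, 1.748, 0.167), RR gives ψ = 0.307, H_out = 11.759 kJ/mol
  T = 336.1 K: K = (1.904, 1.632, 0.155), RR gives ψ = 0.216, H_out = 8.036 kJ/mol
  T = 334.1 K: K = (1.819, 1.574, 0.149), RR gives ψ = 0.159, H_out = 5.767 kJ/mol
Linear interpolation between T = 332.2 (H_out = 3.304) and T = 334.1 (H_out = 5.767) on hF = 5.522 gives T ≈ 333.9 K, at which ψ = 0.15.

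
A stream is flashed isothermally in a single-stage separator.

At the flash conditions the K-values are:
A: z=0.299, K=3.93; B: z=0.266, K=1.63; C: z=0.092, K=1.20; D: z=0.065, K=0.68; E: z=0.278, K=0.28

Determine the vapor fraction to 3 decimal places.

ψ = 0.688

Rachford–Rice: g(ψ) = Σ zᵢ(Kᵢ−1)/(1+ψ(Kᵢ−1)) = 0.
Check two-phase: ΣzᵢKᵢ = 1.841 > 1 and Σzᵢ/Kᵢ = 1.404 > 1, so g(0) = 0.841 > 0 and g(1) = -0.404 < 0.
Newton iteration, ψ⁰ = 0.5:
  ψ = 0.500: g = 0.1621, g' = -0.848 → ψ = 0.691
  ψ = 0.691: g = -0.0026, g' = -0.917 → ψ = 0.688
Converged at ψ = 0.688.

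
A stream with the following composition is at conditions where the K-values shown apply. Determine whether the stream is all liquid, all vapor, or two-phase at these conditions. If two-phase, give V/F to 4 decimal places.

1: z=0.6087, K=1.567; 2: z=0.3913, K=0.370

ΣzᵢKᵢ = 1.0986; Σzᵢ/Kᵢ = 1.4460.
Both exceed 1, so a two-phase solution exists.
Rachford–Rice: g(ψ) = Σ zᵢ(Kᵢ−1)/(1+ψ(Kᵢ−1)) = 0.
Iterate (Newton) starting at ψ = 0.5:
  ψ = 0.5000: g = -0.09098, g' = -0.4498 → ψ = 0.2977
  ψ = 0.2977: g = -0.00814, g' = -0.3785 → ψ = 0.2762
  ψ = 0.2762: g = -0.00005, g' = -0.3739 → ψ = 0.2761
Converged at ψ = 0.2761.

two-phase, V/F = 0.2761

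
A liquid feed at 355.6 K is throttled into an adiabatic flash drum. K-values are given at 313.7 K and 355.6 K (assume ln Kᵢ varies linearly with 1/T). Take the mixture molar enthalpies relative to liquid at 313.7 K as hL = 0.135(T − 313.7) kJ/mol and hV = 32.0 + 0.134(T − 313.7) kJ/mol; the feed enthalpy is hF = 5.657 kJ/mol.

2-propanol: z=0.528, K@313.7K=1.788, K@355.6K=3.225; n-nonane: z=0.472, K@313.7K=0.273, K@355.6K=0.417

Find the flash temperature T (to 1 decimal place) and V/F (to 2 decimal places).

Adiabatic flash: solve Rachford–Rice at each trial T, then check hF = ψ·hV(T) + (1−ψ)·hL(T).
  T = 313.7 K: K = (1.788, 0.273), RR gives ψ = 0.127, H_out = 4.073 kJ/mol
  T = 355.6 K: K = (3.225, 0.417), RR gives ψ = 0.694, H_out = 27.820 kJ/mol
  T = 334.6 K: K = (2.444, 0.342), RR gives ψ = 0.475, H_out = 18.022 kJ/mol
  T = 324.1 K: K = (2.100, 0.306), RR gives ψ = 0.332, H_out = 12.023 kJ/mol
  T = 318.9 K: K = (1.940, 0.289), RR gives ψ = 0.241, H_out = 8.414 kJ/mol
  T = 316.3 K: K = (1.863, 0.281), RR gives ψ = 0.188, H_out = 6.356 kJ/mol
  T = 315.0 K: K = (1.825, 0.277), RR gives ψ = 0.158, H_out = 5.246 kJ/mol
Linear interpolation between T = 315.0 (H_out = 5.246) and T = 316.3 (H_out = 6.356) on hF = 5.657 gives T ≈ 315.5 K, at which ψ = 0.17.

T = 315.5 K, V/F = 0.17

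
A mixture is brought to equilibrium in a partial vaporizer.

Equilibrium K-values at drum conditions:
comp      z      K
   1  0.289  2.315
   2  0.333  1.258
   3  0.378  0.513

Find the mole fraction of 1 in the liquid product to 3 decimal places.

Newton iteration, ψ⁰ = 0.69:
  ψ = 0.690: g = -0.0051, g' = -0.357 → ψ = 0.676
Converged at ψ = 0.676.
Compositions from xᵢ = zᵢ/(1+ψ(Kᵢ−1)), yᵢ = Kᵢxᵢ:
  1: x = 0.153, y = 0.354
  2: x = 0.284, y = 0.357
  3: x = 0.563, y = 0.289

x_1 = 0.153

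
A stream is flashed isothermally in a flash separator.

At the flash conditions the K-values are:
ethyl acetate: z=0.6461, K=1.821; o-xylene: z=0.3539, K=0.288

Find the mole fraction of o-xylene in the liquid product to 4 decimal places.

Material balance + equilibrium reduce to Σ zᵢ(Kᵢ−1)/(1+β(Kᵢ−1)) = 0.
Check two-phase: ΣzᵢKᵢ = 1.2785 > 1 and Σzᵢ/Kᵢ = 1.5836 > 1, so g(0) = 0.2785 > 0 and g(1) = -0.5836 < 0.
Binary case is linear: z₁(K₁−1)(1+β(K₂−1)) + z₂(K₂−1)(1+β(K₁−1)) = 0
⇒ β = [z₁(K₁−1)+z₂(K₂−1)] / [−(K₁−1)(K₂−1)] = 0.27847/0.58455 = 0.4764
Compositions from xᵢ = zᵢ/(1+β(Kᵢ−1)), yᵢ = Kᵢxᵢ:
  ethyl acetate: x = 0.4644, y = 0.8458
  o-xylene: x = 0.5356, y = 0.1542

x_o-xylene = 0.5356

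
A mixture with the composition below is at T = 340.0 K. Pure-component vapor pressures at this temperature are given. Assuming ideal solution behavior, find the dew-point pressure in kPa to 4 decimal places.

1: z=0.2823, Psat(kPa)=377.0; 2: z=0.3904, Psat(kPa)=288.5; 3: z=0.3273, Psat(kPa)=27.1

Pdew = 70.5243 kPa

At the dew point ψ → 1, so Σzᵢ/Kᵢ = 1 with Kᵢ = Pᵢˢᵃᵗ/P ⇒ 1/P = Σzᵢ/Pᵢˢᵃᵗ.
1/P = 0.2823/377.0 + 0.3904/288.5 + 0.3273/27.1 = 0.0141795 ⇒ P = 70.5243 kPa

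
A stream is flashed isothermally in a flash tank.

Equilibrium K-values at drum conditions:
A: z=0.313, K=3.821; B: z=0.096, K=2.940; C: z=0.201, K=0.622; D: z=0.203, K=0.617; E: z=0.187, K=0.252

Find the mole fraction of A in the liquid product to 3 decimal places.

x_A = 0.122

Rachford–Rice: g(ψ) = Σ zᵢ(Kᵢ−1)/(1+ψ(Kᵢ−1)) = 0.
Feasibility: ΣzᵢKᵢ = 1.776, Σzᵢ/Kᵢ = 1.509 — both > 1, two phases present.
Newton–Raphson from ψ = 0.5:
  ψ = 0.500: g = 0.0475, g' = -0.878 → ψ = 0.554
  ψ = 0.554: g = 0.0005, g' = -0.862 → ψ = 0.555
Converged at ψ = 0.555.
Compositions from xᵢ = zᵢ/(1+ψ(Kᵢ−1)), yᵢ = Kᵢxᵢ:
  A: x = 0.122, y = 0.466
  B: x = 0.046, y = 0.136
  C: x = 0.254, y = 0.158
  D: x = 0.258, y = 0.159
  E: x = 0.320, y = 0.081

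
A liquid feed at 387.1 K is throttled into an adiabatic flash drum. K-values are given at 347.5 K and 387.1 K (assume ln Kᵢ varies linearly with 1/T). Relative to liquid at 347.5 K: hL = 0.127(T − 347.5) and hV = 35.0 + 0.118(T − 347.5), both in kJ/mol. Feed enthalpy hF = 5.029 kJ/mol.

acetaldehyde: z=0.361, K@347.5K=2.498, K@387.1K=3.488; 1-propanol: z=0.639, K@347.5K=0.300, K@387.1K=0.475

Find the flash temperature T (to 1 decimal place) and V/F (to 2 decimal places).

Adiabatic flash: solve Rachford–Rice at each trial T, then check hF = ψ·hV(T) + (1−ψ)·hL(T).
  T = 347.5 K: K = (2.498, 0.300), RR gives ψ = 0.089, H_out = 3.120 kJ/mol
  T = 387.1 K: K = (3.488, 0.475), RR gives ψ = 0.431, H_out = 19.953 kJ/mol
  T = 367.3 K: K = (2.978, 0.382), RR gives ψ = 0.261, H_out = 11.615 kJ/mol
  T = 357.4 K: K = (2.734, 0.340), RR gives ψ = 0.178, H_out = 7.483 kJ/mol
  T = 352.4 K: K = (2.614, 0.319), RR gives ψ = 0.134, H_out = 5.322 kJ/mol
  T = 349.9 K: K = (2.555, 0.309), RR gives ψ = 0.112, H_out = 4.211 kJ/mol
  T = 351.1 K: K = (2.583, 0.314), RR gives ψ = 0.123, H_out = 4.747 kJ/mol
Linear interpolation between T = 351.1 (H_out = 4.747) and T = 352.4 (H_out = 5.322) on hF = 5.029 gives T ≈ 351.7 K, at which ψ = 0.13.

T = 351.7 K, V/F = 0.13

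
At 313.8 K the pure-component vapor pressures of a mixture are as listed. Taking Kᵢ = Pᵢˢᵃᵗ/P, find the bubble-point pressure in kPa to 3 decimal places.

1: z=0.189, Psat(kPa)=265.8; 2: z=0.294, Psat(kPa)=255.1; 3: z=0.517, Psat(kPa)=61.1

At the bubble point ψ → 0, so ΣzᵢKᵢ = 1 with Kᵢ = Pᵢˢᵃᵗ/P ⇒ P = ΣzᵢPᵢˢᵃᵗ.
P = 0.189·265.8 + 0.294·255.1 + 0.517·61.1 = 156.824 kPa

Pbub = 156.824 kPa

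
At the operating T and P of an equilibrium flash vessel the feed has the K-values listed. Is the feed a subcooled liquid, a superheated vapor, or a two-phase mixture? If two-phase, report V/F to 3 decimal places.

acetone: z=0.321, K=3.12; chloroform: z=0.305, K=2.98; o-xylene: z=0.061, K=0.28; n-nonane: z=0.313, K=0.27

two-phase, V/F = 0.677

ΣzᵢKᵢ = 2.012; Σzᵢ/Kᵢ = 1.582.
Both exceed 1, so a two-phase solution exists.
Rachford–Rice: g(ψ) = Σ zᵢ(Kᵢ−1)/(1+ψ(Kᵢ−1)) = 0.
Newton–Raphson from ψ = 0.3:
  ψ = 0.300: g = 0.4462, g' = -1.335 → ψ = 0.634
  ψ = 0.634: g = 0.0515, g' = -1.183 → ψ = 0.678
  ψ = 0.678: g = -0.0011, g' = -1.235 → ψ = 0.677
Converged at ψ = 0.677.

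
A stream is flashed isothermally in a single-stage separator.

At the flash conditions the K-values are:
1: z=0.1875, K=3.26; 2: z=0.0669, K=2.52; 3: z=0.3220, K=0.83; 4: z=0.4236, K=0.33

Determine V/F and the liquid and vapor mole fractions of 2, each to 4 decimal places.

Rachford–Rice: g(V/F) = Σ zᵢ(Kᵢ−1)/(1+V/F(Kᵢ−1)) = 0.
Check two-phase: ΣzᵢKᵢ = 1.1869 > 1 and Σzᵢ/Kᵢ = 1.7557 > 1, so g(0) = 0.1869 > 0 and g(1) = -0.7557 < 0.
Newton iteration, V/F⁰ = 0.5:
  V/F = 0.5000: g = -0.22989, g' = -0.7021 → V/F = 0.1726
  V/F = 0.1726: g = 0.00810, g' = -0.8457 → V/F = 0.1821
  V/F = 0.1821: g = 0.00007, g' = -0.8320 → V/F = 0.1822
Converged at V/F = 0.1822.
Compositions from xᵢ = zᵢ/(1+V/F(Kᵢ−1)), yᵢ = Kᵢxᵢ:
  1: x = 0.1328, y = 0.4329
  2: x = 0.0524, y = 0.1320
  3: x = 0.3323, y = 0.2758
  4: x = 0.4825, y = 0.1592

V/F = 0.1822, x_2 = 0.0524, y_2 = 0.1320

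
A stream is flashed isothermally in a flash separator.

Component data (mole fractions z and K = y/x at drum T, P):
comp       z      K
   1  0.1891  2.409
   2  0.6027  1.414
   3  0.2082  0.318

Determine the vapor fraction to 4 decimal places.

ψ = 0.8003

Rachford–Rice: g(ψ) = Σ zᵢ(Kᵢ−1)/(1+ψ(Kᵢ−1)) = 0.
g(0) = ΣzᵢKᵢ − 1 = 0.3740 and g(1) = 1 − Σzᵢ/Kᵢ = -0.1595, so a root lies in (0, 1).
Newton–Raphson from ψ = 0.5:
  ψ = 0.5000: g = 0.14758, g' = -0.4231 → ψ = 0.8488
  ψ = 0.8488: g = -0.03120, g' = -0.6805 → ψ = 0.8029
  ψ = 0.8029: g = -0.00159, g' = -0.6140 → ψ = 0.8004
Converged at ψ = 0.8003.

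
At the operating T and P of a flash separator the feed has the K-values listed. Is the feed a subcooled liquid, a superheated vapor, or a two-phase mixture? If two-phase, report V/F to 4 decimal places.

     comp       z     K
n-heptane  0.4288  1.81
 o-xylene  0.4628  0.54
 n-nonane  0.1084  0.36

two-phase, V/F = 0.1610

ΣzᵢKᵢ = 1.0651; Σzᵢ/Kᵢ = 1.3951.
Both exceed 1, so a two-phase solution exists.
Let ψ = V/F and solve Σ zᵢ(Kᵢ−1)/(1+ψ(Kᵢ−1)) = 0.
Iterate (Newton) starting at ψ = 0.5:
  ψ = 0.5000: g = -0.13129, g' = -0.4037 → ψ = 0.1748
  ψ = 0.1748: g = -0.00536, g' = -0.3880 → ψ = 0.1610
Converged at ψ = 0.1610.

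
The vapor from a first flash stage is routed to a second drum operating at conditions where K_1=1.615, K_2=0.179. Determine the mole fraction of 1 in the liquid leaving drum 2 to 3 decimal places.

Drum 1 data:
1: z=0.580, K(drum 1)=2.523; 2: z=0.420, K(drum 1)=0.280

x_1 (drum 2) = 0.572

Drum 1:
Rachford–Rice: g(ψ₁) = Σ zᵢ(Kᵢ−1)/(1+ψ₁(Kᵢ−1)) = 0.
g(0) = ΣzᵢKᵢ − 1 = 0.581 and g(1) = 1 − Σzᵢ/Kᵢ = -0.730, so a root lies in (0, 1).
Newton iteration, ψ₁⁰ = 0.5:
  ψ₁ = 0.500: g = 0.0290, g' = -0.965 → ψ₁ = 0.530
Converged at ψ₁ = 0.530.
Drum-1 compositions:
  1: x = 0.321, y = 0.810
  2: x = 0.679, y = 0.190
Drum-2 feed = drum-1 vapor: z₂ = (0.8099, 0.1901).
Drum 2:
Let ψ₂ = V/F and solve Σ zᵢ(Kᵢ−1)/(1+ψ₂(Kᵢ−1)) = 0.
Check two-phase: ΣzᵢKᵢ = 1.342 > 1 and Σzᵢ/Kᵢ = 1.564 > 1, so g(0) = 0.342 > 0 and g(1) = -0.564 < 0.
Binary case is linear: z₁(K₁−1)(1+ψ₂(K₂−1)) + z₂(K₂−1)(1+ψ₂(K₁−1)) = 0
⇒ ψ₂ = [z₁(K₁−1)+z₂(K₂−1)] / [−(K₁−1)(K₂−1)] = 0.3420/0.5049 = 0.677
  1: x = 0.572, y = 0.923
  2: x = 0.428, y = 0.077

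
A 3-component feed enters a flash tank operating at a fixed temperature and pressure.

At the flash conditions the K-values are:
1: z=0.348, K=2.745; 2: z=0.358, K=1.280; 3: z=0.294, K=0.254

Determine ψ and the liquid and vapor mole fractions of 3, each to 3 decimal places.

ψ = 0.582, x_3 = 0.519, y_3 = 0.132

Rachford–Rice: g(ψ) = Σ zᵢ(Kᵢ−1)/(1+ψ(Kᵢ−1)) = 0.
g(0) = ΣzᵢKᵢ − 1 = 0.488 and g(1) = 1 − Σzᵢ/Kᵢ = -0.564, so a root lies in (0, 1).
Newton iteration, ψ⁰ = 0.36:
  ψ = 0.360: g = 0.1642, g' = -0.729 → ψ = 0.585
  ψ = 0.585: g = -0.0028, g' = -0.796 → ψ = 0.582
Converged at ψ = 0.582.
Compositions from xᵢ = zᵢ/(1+ψ(Kᵢ−1)), yᵢ = Kᵢxᵢ:
  1: x = 0.173, y = 0.474
  2: x = 0.308, y = 0.394
  3: x = 0.519, y = 0.132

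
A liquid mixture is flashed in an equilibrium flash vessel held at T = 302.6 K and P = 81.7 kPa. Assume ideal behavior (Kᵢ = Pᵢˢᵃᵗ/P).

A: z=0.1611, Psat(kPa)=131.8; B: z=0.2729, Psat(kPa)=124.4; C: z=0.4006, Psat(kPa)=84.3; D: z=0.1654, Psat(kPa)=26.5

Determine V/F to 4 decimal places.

Raoult's law: Kᵢ = Pᵢˢᵃᵗ/P = Pᵢˢᵃᵗ/81.7.
  K_A = 131.8/81.7 = 1.613219, K_B = 124.4/81.7 = 1.522644, K_C = 84.3/81.7 = 1.031824, K_D = 26.5/81.7 = 0.324357
Material balance + equilibrium reduce to Σ zᵢ(Kᵢ−1)/(1+V/F(Kᵢ−1)) = 0.
Feasibility: ΣzᵢKᵢ = 1.1424, Σzᵢ/Kᵢ = 1.1773 — both > 1, two phases present.
Newton iteration, V/F⁰ = 0.5:
  V/F = 0.5000: g = 0.03247, g' = -0.2549 → V/F = 0.6274
  V/F = 0.6274: g = -0.00272, g' = -0.3017 → V/F = 0.6184
  V/F = 0.6184: g = -0.00002, g' = -0.2976 → V/F = 0.6183
Converged at V/F = 0.6183.

V/F = 0.6183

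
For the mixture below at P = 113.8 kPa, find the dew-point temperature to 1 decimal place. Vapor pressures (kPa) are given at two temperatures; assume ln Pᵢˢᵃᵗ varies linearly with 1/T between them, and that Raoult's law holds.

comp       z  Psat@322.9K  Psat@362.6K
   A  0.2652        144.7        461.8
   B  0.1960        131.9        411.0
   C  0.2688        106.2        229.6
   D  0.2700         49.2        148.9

T = 331.8 K

Dew-point temperature: Σzᵢ·P/Pᵢˢᵃᵗ(T) = 1. Interpolate ln Pᵢˢᵃᵗ = aᵢ + bᵢ/T.
  T = 322.9 K: ΣzᵢP/Pᵢˢᵃᵗ = 1.2902
  T = 362.6 K: ΣzᵢP/Pᵢˢᵃᵗ = 0.4592
  T = 342.8 K: ΣzᵢP/Pᵢˢᵃᵗ = 0.7438
  T = 332.9 K: ΣzᵢP/Pᵢˢᵃᵗ = 0.9695
  T = 327.9 K: ΣzᵢP/Pᵢˢᵃᵗ = 1.1158
  T = 330.4 K: ΣzᵢP/Pᵢˢᵃᵗ = 1.0395
Interpolating between 330.4 K and 332.9 K gives T ≈ 331.8 K.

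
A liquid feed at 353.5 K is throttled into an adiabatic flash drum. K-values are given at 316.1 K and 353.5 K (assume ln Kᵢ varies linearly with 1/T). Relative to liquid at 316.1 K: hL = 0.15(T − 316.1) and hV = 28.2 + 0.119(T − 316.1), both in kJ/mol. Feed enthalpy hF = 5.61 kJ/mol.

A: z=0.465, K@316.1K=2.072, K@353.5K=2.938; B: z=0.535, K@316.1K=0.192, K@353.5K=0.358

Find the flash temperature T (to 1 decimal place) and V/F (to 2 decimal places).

Adiabatic flash: solve Rachford–Rice at each trial T, then check hF = ψ·hV(T) + (1−ψ)·hL(T).
  T = 316.1 K: K = (2.072, 0.192), RR gives ψ = 0.076, H_out = 2.155 kJ/mol
  T = 353.5 K: K = (2.938, 0.358), RR gives ψ = 0.448, H_out = 17.731 kJ/mol
  T = 334.8 K: K = (2.491, 0.267), RR gives ψ = 0.275, H_out = 10.414 kJ/mol
  T = 325.5 K: K = (2.279, 0.228), RR gives ψ = 0.184, H_out = 6.539 kJ/mol
  T = 320.8 K: K = (2.175, 0.209), RR gives ψ = 0.133, H_out = 4.426 kJ/mol
  T = 323.1 K: K = (2.226, 0.218), RR gives ψ = 0.158, H_out = 5.477 kJ/mol
Linear interpolation between T = 323.1 (H_out = 5.477) and T = 325.5 (H_out = 6.539) on hF = 5.61 gives T ≈ 323.4 K, at which ψ = 0.16.

T = 323.4 K, V/F = 0.16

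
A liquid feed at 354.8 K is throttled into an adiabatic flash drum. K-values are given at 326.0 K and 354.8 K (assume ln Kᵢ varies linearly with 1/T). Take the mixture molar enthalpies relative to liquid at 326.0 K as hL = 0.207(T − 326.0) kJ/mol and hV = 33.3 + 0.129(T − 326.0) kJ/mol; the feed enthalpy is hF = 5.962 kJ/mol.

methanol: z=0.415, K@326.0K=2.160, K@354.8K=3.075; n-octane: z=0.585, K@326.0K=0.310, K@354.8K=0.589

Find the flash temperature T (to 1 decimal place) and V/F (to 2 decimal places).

T = 329.3 K, V/F = 0.16

Adiabatic flash: solve Rachford–Rice at each trial T, then check hF = ψ·hV(T) + (1−ψ)·hL(T).
  T = 326.0 K: K = (2.160, 0.310), RR gives ψ = 0.097, H_out = 3.235 kJ/mol
  T = 354.8 K: K = (3.075, 0.589), RR gives ψ = 0.728, H_out = 28.563 kJ/mol
  T = 340.4 K: K = (2.597, 0.433), RR gives ψ = 0.366, H_out = 14.748 kJ/mol
  T = 333.2 K: K = (2.373, 0.368), RR gives ψ = 0.230, H_out = 9.030 kJ/mol
  T = 329.6 K: K = (2.265, 0.338), RR gives ψ = 0.164, H_out = 6.175 kJ/mol
  T = 327.8 K: K = (2.212, 0.324), RR gives ψ = 0.131, H_out = 4.720 kJ/mol
Linear interpolation between T = 327.8 (H_out = 4.720) and T = 329.6 (H_out = 6.175) on hF = 5.962 gives T ≈ 329.3 K, at which ψ = 0.16.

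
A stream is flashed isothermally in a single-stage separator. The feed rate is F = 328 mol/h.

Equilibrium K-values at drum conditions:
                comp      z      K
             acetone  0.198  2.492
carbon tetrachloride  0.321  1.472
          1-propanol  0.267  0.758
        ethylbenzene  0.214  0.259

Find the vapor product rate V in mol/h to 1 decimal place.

V = 141.8 mol/h

Let β = V/F and solve Σ zᵢ(Kᵢ−1)/(1+β(Kᵢ−1)) = 0.
Feasibility: ΣzᵢKᵢ = 1.224, Σzᵢ/Kᵢ = 1.476 — both > 1, two phases present.
Newton–Raphson from β = 0.41:
  β = 0.410: g = 0.0107, g' = -0.482 → β = 0.432
Converged at β = 0.432.
Then V = β·F = 0.4322·328 = 141.8 mol/h and L = F − V = 186.2 mol/h.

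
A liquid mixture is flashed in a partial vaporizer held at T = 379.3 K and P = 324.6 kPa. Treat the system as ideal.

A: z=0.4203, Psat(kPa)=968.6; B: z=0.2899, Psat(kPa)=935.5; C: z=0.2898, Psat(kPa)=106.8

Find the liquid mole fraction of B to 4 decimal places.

x_B = 0.1069

Raoult's law: Kᵢ = Pᵢˢᵃᵗ/P = Pᵢˢᵃᵗ/324.6.
  K_A = 968.6/324.6 = 2.983980, K_B = 935.5/324.6 = 2.882009, K_C = 106.8/324.6 = 0.329020
Material balance + equilibrium reduce to Σ zᵢ(Kᵢ−1)/(1+β(Kᵢ−1)) = 0.
Feasibility: ΣzᵢKᵢ = 2.1850, Σzᵢ/Kᵢ = 1.1222 — both > 1, two phases present.
Iterate (Newton) starting at β = 0.5:
  β = 0.5000: g = 0.40708, g' = -0.9849 → β = 0.9133
  β = 0.9133: g = -0.00499, g' = -1.2184 → β = 0.9092
Converged at β = 0.9092.
Compositions from xᵢ = zᵢ/(1+β(Kᵢ−1)), yᵢ = Kᵢxᵢ:
  A: x = 0.1499, y = 0.4473
  B: x = 0.1069, y = 0.3082
  C: x = 0.7432, y = 0.2445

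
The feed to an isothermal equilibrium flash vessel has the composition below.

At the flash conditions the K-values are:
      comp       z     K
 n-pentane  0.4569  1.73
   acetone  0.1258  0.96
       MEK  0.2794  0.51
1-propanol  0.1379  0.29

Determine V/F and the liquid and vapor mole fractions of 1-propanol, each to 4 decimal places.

V/F = 0.2553, x_1-propanol = 0.1684, y_1-propanol = 0.0488

Rachford–Rice: g(V/F) = Σ zᵢ(Kᵢ−1)/(1+V/F(Kᵢ−1)) = 0.
g(0) = ΣzᵢKᵢ − 1 = 0.0937 and g(1) = 1 − Σzᵢ/Kᵢ = -0.4185, so a root lies in (0, 1).
Newton iteration, V/F⁰ = 0.38:
  V/F = 0.3800: g = -0.04632, g' = -0.3811 → V/F = 0.2585
  V/F = 0.2585: g = -0.00116, g' = -0.3648 → V/F = 0.2553
Converged at V/F = 0.2553.
Compositions from xᵢ = zᵢ/(1+V/F(Kᵢ−1)), yᵢ = Kᵢxᵢ:
  n-pentane: x = 0.3851, y = 0.6663
  acetone: x = 0.1271, y = 0.1220
  MEK: x = 0.3193, y = 0.1629
  1-propanol: x = 0.1684, y = 0.0488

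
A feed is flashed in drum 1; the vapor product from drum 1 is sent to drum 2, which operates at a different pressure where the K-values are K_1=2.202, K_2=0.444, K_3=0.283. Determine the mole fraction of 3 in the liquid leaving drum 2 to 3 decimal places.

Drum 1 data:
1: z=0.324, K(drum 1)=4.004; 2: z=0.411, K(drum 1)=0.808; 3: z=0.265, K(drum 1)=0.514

Drum 1:
Newton iteration, ψ₁⁰ = 0.53:
  ψ₁ = 0.530: g = 0.1142, g' = -0.567 → ψ₁ = 0.731
  ψ₁ = 0.731: g = 0.0129, g' = -0.457 → ψ₁ = 0.759
  ψ₁ = 0.759: g = 0.0001, g' = -0.450 → ψ₁ = 0.760
Converged at ψ₁ = 0.760.
Drum-1 compositions:
  1: x = 0.099, y = 0.395
  2: x = 0.481, y = 0.389
  3: x = 0.420, y = 0.216
Drum-2 feed = drum-1 vapor: z₂ = (0.3953, 0.3888, 0.2159).
Drum 2:
Material balance + equilibrium reduce to Σ zᵢ(Kᵢ−1)/(1+ψ₂(Kᵢ−1)) = 0.
Feasibility: ΣzᵢKᵢ = 1.104, Σzᵢ/Kᵢ = 1.818 — both > 1, two phases present.
Iterate (Newton) starting at ψ₂ = 0.4:
  ψ₂ = 0.400: g = -0.1742, g' = -0.677 → ψ₂ = 0.143
  ψ₂ = 0.143: g = -0.0018, g' = -0.696 → ψ₂ = 0.140
Converged at ψ₂ = 0.140.
  1: x = 0.338, y = 0.745
  2: x = 0.422, y = 0.187
  3: x = 0.240, y = 0.068

x_3 (drum 2) = 0.240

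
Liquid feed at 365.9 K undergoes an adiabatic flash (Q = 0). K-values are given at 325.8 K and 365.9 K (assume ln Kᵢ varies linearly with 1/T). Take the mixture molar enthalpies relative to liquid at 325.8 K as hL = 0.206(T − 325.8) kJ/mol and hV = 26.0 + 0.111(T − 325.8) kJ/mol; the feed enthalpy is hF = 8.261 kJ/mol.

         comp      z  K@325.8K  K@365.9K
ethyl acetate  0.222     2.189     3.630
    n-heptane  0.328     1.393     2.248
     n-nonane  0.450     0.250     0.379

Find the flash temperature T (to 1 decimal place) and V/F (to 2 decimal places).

T = 334.7 K, V/F = 0.26

Adiabatic flash: solve Rachford–Rice at each trial T, then check hF = ψ·hV(T) + (1−ψ)·hL(T).
  T = 325.8 K: K = (2.189, 1.393, 0.250), RR gives ψ = 0.092, H_out = 2.384 kJ/mol
  T = 365.9 K: K = (3.630, 2.248, 0.379), RR gives ψ = 0.618, H_out = 21.975 kJ/mol
  T = 345.9 K: K = (2.862, 1.795, 0.312), RR gives ψ = 0.410, H_out = 14.007 kJ/mol
  T = 335.9 K: K = (2.515, 1.588, 0.280), RR gives ψ = 0.275, H_out = 8.956 kJ/mol
  T = 330.9 K: K = (2.350, 1.490, 0.265), RR gives ψ = 0.192, H_out = 5.946 kJ/mol
  T = 333.4 K: K = (2.432, 1.539, 0.273), RR gives ψ = 0.235, H_out = 7.502 kJ/mol
  T = 334.6 K: K = (2.471, 1.563, 0.276), RR gives ψ = 0.254, H_out = 8.212 kJ/mol
Linear interpolation between T = 334.6 (H_out = 8.212) and T = 335.9 (H_out = 8.956) on hF = 8.261 gives T ≈ 334.7 K, at which ψ = 0.26.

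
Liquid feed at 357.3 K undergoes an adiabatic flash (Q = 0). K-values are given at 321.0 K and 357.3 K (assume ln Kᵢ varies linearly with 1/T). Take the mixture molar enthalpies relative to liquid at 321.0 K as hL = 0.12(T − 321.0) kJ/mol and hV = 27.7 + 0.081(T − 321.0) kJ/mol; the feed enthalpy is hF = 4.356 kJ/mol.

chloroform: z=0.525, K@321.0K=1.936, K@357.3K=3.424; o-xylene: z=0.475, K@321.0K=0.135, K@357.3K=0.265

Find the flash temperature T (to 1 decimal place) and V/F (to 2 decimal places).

T = 323.5 K, V/F = 0.15

Adiabatic flash: solve Rachford–Rice at each trial T, then check hF = ψ·hV(T) + (1−ψ)·hL(T).
  T = 321.0 K: K = (1.936, 0.135), RR gives ψ = 0.099, H_out = 2.755 kJ/mol
  T = 357.3 K: K = (3.424, 0.265), RR gives ψ = 0.518, H_out = 17.980 kJ/mol
  T = 339.1 K: K = (2.612, 0.192), RR gives ψ = 0.355, H_out = 11.767 kJ/mol
  T = 330.1 K: K = (2.260, 0.162), RR gives ψ = 0.250, H_out = 7.917 kJ/mol
  T = 325.6 K: K = (2.096, 0.148), RR gives ψ = 0.183, H_out = 5.586 kJ/mol
  T = 323.3 K: K = (2.015, 0.142), RR gives ψ = 0.144, H_out = 4.238 kJ/mol
Linear interpolation between T = 323.3 (H_out = 4.238) and T = 325.6 (H_out = 5.586) on hF = 4.356 gives T ≈ 323.5 K, at which ψ = 0.15.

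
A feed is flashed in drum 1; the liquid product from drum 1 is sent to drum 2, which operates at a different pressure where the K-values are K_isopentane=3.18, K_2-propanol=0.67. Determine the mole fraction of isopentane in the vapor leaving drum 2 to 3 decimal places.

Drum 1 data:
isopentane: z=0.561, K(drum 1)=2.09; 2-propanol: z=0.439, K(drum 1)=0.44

y_isopentane (drum 2) = 0.418

Drum 1:
Let ψ₁ = V/F and solve Σ zᵢ(Kᵢ−1)/(1+ψ₁(Kᵢ−1)) = 0.
Feasibility: ΣzᵢKᵢ = 1.366, Σzᵢ/Kᵢ = 1.266 — both > 1, two phases present.
Binary case is linear: z₁(K₁−1)(1+ψ₁(K₂−1)) + z₂(K₂−1)(1+ψ₁(K₁−1)) = 0
⇒ ψ₁ = [z₁(K₁−1)+z₂(K₂−1)] / [−(K₁−1)(K₂−1)] = 0.3656/0.6104 = 0.599
Drum-1 compositions:
  isopentane: x = 0.339, y = 0.709
  2-propanol: x = 0.661, y = 0.291
Drum-2 feed = drum-1 liquid: z₂ = (0.3394, 0.6606).
Drum 2:
Material balance + equilibrium reduce to Σ zᵢ(Kᵢ−1)/(1+ψ₂(Kᵢ−1)) = 0.
Check two-phase: ΣzᵢKᵢ = 1.522 > 1 and Σzᵢ/Kᵢ = 1.093 > 1, so g(0) = 0.522 > 0 and g(1) = -0.093 < 0.
Binary case is linear: z₁(K₁−1)(1+ψ₂(K₂−1)) + z₂(K₂−1)(1+ψ₂(K₁−1)) = 0
⇒ ψ₂ = [z₁(K₁−1)+z₂(K₂−1)] / [−(K₁−1)(K₂−1)] = 0.5219/0.7194 = 0.725
  isopentane: x = 0.131, y = 0.418
  2-propanol: x = 0.869, y = 0.582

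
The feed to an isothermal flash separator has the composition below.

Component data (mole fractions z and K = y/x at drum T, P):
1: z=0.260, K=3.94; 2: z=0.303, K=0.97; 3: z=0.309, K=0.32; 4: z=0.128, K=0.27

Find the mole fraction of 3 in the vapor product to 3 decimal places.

y_3 = 0.126

Material balance + equilibrium reduce to Σ zᵢ(Kᵢ−1)/(1+β(Kᵢ−1)) = 0.
Feasibility: ΣzᵢKᵢ = 1.452, Σzᵢ/Kᵢ = 1.818 — both > 1, two phases present.
Iterate (Newton) starting at β = 0.58:
  β = 0.580: g = -0.2357, g' = -0.902 → β = 0.319
  β = 0.319: g = -0.0046, g' = -0.948 → β = 0.314
Converged at β = 0.314.
Compositions from xᵢ = zᵢ/(1+β(Kᵢ−1)), yᵢ = Kᵢxᵢ:
  1: x = 0.135, y = 0.533
  2: x = 0.306, y = 0.297
  3: x = 0.393, y = 0.126
  4: x = 0.166, y = 0.045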